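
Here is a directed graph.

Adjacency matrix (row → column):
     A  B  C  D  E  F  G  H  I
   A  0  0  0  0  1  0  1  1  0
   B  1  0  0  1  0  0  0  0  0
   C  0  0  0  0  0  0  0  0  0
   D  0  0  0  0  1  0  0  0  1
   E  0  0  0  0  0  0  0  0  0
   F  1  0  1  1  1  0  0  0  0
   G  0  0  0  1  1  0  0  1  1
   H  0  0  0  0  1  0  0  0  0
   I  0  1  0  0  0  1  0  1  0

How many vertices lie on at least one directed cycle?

A vertex is on a directed cycle iff it belongs to a strongly connected component of size ≥ 2 (or has a self-loop).
The vertices on cycles are {A, B, D, F, G, I} — 6 in total.

6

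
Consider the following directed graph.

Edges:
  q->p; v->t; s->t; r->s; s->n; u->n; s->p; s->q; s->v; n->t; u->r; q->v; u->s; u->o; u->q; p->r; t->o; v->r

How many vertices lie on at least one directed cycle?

5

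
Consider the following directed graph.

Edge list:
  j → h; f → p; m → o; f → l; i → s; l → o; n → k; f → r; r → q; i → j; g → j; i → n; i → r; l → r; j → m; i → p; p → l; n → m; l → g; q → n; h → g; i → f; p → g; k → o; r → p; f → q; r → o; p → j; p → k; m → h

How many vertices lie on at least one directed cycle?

A vertex is on a directed cycle iff it belongs to a strongly connected component of size ≥ 2 (or has a self-loop).
The vertices on cycles are {g, h, j, l, m, p, r} — 7 in total.

7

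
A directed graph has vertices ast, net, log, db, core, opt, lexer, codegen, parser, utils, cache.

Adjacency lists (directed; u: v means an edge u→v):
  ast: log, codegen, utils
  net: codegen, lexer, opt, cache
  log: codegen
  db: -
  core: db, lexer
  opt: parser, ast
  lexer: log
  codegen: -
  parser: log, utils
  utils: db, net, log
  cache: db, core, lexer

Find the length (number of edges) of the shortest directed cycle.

4

For each vertex v, BFS finds the shortest path from v back to v.
The shortest such closed walk is net → opt → ast → utils → net, length 4.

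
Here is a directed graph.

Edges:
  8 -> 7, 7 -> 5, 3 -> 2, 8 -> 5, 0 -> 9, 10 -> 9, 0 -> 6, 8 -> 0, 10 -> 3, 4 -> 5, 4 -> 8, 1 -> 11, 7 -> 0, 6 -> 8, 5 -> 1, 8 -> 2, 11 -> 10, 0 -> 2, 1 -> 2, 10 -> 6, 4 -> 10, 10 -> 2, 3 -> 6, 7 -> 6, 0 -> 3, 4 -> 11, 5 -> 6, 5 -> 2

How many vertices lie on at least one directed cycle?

A vertex is on a directed cycle iff it belongs to a strongly connected component of size ≥ 2 (or has a self-loop).
The vertices on cycles are {0, 1, 3, 5, 6, 7, 8, 10, 11} — 9 in total.

9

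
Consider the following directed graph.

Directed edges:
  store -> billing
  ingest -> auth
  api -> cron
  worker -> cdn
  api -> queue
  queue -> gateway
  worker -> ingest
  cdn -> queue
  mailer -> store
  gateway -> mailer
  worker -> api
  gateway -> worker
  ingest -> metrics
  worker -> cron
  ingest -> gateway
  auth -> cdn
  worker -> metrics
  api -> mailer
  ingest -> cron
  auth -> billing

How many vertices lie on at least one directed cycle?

7

A vertex is on a directed cycle iff it belongs to a strongly connected component of size ≥ 2 (or has a self-loop).
The vertices on cycles are {api, cdn, auth, queue, ingest, worker, gateway} — 7 in total.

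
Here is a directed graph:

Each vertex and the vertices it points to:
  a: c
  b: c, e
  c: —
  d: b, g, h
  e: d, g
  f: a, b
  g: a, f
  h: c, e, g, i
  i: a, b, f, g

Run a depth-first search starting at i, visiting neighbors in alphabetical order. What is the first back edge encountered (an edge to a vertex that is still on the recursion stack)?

DFS from i (visiting neighbors in alphabetical order); mark gray on enter, black on exit:
i gray
  a gray
    c gray
    c black
  a black
  b gray
    b→c: c black — skip
    e gray
      d gray
        d→b: b is gray → back edge
First back edge: d → b.

d→b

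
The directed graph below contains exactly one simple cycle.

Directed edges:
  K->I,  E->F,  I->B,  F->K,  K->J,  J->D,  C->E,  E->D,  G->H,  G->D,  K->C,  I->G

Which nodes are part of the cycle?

C, E, F, K

DFS with gray/black marking from K:
K gray
  I gray
    G gray
      D gray
      D black
      H gray
      H black
    G black
    B gray
    B black
  I black
  C gray
    E gray
      F gray
        F→K: K is gray → back edge
Back edge closes the cycle K → C → E → F → K; its vertices are {C, E, F, K}.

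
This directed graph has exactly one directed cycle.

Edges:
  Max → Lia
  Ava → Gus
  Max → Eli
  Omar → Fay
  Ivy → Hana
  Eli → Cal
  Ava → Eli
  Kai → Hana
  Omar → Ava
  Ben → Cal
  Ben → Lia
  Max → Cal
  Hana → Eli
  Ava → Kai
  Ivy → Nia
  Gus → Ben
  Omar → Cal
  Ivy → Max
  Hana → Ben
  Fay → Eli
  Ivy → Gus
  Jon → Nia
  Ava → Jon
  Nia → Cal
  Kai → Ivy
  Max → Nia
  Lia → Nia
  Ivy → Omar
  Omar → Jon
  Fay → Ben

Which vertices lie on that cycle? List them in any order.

DFS with gray/black marking from Kai:
Kai gray
  Hana gray
    Eli gray
      Cal gray
      Cal black
    Eli black
    Ben gray
      Ben→Cal: Cal black — skip
      Lia gray
        Nia gray
          Nia→Cal: Cal black — skip
        Nia black
      Lia black
    Ben black
  Hana black
  Ivy gray
    Ivy→Hana: Hana black — skip
    Gus gray
      Gus→Ben: Ben black — skip
    Gus black
    Max gray
      Max→Cal: Cal black — skip
      Max→Eli: Eli black — skip
      Max→Nia: Nia black — skip
      Max→Lia: Lia black — skip
    Max black
    Omar gray
      Fay gray
        Fay→Ben: Ben black — skip
        Fay→Eli: Eli black — skip
      Fay black
      Omar→Cal: Cal black — skip
      Jon gray
        Jon→Nia: Nia black — skip
      Jon black
      Ava gray
        Ava→Jon: Jon black — skip
        Ava→Gus: Gus black — skip
        Ava→Kai: Kai is gray → back edge
Back edge closes the cycle Kai → Ivy → Omar → Ava → Kai; its vertices are {Ava, Ivy, Kai, Omar}.

Ava, Ivy, Kai, Omar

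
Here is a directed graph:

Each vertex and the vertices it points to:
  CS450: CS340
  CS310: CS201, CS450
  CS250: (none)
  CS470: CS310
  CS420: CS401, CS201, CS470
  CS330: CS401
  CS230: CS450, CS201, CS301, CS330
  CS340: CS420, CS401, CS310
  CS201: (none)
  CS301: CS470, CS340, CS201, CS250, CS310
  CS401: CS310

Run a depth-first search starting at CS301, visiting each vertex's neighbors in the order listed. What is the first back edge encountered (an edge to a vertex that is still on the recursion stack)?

CS401->CS310

DFS from CS301 (visiting each vertex's neighbors in the order listed); mark gray on enter, black on exit:
CS301 gray
  CS470 gray
    CS310 gray
      CS201 gray
      CS201 black
      CS450 gray
        CS340 gray
          CS420 gray
            CS401 gray
              CS401→CS310: CS310 is gray → back edge
First back edge: CS401 → CS310.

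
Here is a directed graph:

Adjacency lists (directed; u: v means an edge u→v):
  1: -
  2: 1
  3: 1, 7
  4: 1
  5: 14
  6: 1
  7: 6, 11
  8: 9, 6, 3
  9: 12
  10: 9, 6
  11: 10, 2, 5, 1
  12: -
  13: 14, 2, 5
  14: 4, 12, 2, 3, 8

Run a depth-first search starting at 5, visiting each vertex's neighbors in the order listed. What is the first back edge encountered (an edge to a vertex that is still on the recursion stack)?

11->5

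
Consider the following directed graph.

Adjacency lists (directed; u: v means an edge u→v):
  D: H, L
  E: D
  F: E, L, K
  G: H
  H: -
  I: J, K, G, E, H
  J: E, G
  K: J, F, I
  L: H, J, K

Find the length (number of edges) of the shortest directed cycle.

2

For each vertex v, BFS finds the shortest path from v back to v.
The shortest such closed walk is F → K → F, length 2.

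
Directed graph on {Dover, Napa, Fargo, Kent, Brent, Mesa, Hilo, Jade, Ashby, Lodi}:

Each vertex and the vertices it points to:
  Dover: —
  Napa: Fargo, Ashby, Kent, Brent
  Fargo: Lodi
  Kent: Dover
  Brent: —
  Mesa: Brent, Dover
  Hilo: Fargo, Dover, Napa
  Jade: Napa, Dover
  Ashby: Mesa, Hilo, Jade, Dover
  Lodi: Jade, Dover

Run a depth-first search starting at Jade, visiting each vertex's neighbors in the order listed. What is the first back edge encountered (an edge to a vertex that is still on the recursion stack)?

DFS from Jade (visiting each vertex's neighbors in the order listed); mark gray on enter, black on exit:
Jade gray
  Napa gray
    Fargo gray
      Lodi gray
        Lodi→Jade: Jade is gray → back edge
First back edge: Lodi → Jade.

Lodi->Jade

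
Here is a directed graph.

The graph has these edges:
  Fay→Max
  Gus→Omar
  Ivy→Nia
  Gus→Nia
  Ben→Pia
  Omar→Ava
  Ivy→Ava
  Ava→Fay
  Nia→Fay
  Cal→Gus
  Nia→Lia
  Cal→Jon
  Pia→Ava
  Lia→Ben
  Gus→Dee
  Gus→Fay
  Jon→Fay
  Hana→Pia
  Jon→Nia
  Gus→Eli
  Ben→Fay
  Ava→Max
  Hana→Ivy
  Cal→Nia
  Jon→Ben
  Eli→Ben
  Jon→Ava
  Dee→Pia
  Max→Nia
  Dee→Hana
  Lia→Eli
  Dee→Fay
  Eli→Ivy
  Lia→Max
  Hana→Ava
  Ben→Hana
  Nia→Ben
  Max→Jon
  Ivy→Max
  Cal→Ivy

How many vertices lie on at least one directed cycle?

11

A vertex is on a directed cycle iff it belongs to a strongly connected component of size ≥ 2 (or has a self-loop).
The vertices on cycles are {Ava, Ben, Eli, Fay, Ivy, Jon, Lia, Max, Nia, Pia, Hana} — 11 in total.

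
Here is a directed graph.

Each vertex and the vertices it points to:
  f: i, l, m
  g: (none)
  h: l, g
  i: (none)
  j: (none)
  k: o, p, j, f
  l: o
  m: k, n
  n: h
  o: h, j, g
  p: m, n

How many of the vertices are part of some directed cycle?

A vertex is on a directed cycle iff it belongs to a strongly connected component of size ≥ 2 (or has a self-loop).
The vertices on cycles are {f, h, k, l, m, o, p} — 7 in total.

7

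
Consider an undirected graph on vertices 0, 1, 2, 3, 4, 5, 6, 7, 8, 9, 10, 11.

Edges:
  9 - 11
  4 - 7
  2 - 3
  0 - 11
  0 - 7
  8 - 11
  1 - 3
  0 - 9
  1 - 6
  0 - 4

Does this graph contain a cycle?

DFS, tracking each vertex's parent; an edge to a visited non-parent vertex closes a cycle.
Start from 7:
visit 7 (parent –)
  visit 0 (parent 7)
    visit 11 (parent 0)
      visit 8 (parent 11)
        8–11: parent, skip
      visit 9 (parent 11)
        9–11: parent, skip
        9–0: 0 visited and ≠ parent → cycle
Cycle: 0 – 11 – 9 – 0.

Yes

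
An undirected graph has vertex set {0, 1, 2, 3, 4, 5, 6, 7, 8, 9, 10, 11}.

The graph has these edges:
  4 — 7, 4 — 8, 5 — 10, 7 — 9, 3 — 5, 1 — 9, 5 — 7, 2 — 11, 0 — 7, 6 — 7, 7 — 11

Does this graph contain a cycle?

No

DFS, tracking each vertex's parent; an edge to a visited non-parent vertex closes a cycle.
Start from 10:
visit 10 (parent –)
  visit 5 (parent 10)
    5–10: parent, skip
    visit 3 (parent 5)
      3–5: parent, skip
    visit 7 (parent 5)
      visit 9 (parent 7)
        9–7: parent, skip
        visit 1 (parent 9)
          1–9: parent, skip
      visit 4 (parent 7)
        visit 8 (parent 4)
          8–4: parent, skip
        4–7: parent, skip
      visit 0 (parent 7)
        0–7: parent, skip
      7–5: parent, skip
      visit 11 (parent 7)
        11–7: parent, skip
        visit 2 (parent 11)
          2–11: parent, skip
      visit 6 (parent 7)
        6–7: parent, skip
No non-parent visited neighbor found — the graph is a forest.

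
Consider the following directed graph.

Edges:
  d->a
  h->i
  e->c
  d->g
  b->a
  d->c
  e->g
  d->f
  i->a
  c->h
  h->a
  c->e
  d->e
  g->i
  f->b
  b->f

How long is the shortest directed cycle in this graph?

2

For each vertex v, BFS finds the shortest path from v back to v.
The shortest such closed walk is f → b → f, length 2.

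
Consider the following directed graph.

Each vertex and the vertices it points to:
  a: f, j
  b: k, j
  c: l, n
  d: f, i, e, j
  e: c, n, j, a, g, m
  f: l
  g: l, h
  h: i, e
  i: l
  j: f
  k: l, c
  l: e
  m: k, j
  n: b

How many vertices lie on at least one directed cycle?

A vertex is on a directed cycle iff it belongs to a strongly connected component of size ≥ 2 (or has a self-loop).
The vertices on cycles are {a, b, c, e, f, g, h, i, j, k, l, m, n} — 13 in total.

13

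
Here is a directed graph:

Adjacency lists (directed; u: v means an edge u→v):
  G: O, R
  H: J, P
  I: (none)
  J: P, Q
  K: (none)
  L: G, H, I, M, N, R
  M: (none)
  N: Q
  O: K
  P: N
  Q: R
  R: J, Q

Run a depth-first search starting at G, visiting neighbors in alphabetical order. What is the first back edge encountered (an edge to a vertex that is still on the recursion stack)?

Q→R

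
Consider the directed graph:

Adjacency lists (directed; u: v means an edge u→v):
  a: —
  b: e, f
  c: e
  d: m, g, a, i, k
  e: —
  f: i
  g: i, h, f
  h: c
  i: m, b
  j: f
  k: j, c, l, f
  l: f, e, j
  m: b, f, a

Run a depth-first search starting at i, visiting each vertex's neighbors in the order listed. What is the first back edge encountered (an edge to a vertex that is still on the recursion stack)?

f→i

DFS from i (visiting each vertex's neighbors in the order listed); mark gray on enter, black on exit:
i gray
  m gray
    b gray
      e gray
      e black
      f gray
        f→i: i is gray → back edge
First back edge: f → i.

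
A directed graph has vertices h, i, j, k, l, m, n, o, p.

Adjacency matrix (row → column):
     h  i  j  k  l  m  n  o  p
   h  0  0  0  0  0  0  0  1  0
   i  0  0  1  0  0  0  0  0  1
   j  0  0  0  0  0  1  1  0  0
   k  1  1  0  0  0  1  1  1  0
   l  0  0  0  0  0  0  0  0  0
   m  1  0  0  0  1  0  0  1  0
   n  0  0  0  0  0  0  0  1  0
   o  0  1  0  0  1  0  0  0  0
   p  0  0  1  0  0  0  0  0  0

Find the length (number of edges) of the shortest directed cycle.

For each vertex v, BFS finds the shortest path from v back to v.
The shortest such closed walk is i → j → n → o → i, length 4.

4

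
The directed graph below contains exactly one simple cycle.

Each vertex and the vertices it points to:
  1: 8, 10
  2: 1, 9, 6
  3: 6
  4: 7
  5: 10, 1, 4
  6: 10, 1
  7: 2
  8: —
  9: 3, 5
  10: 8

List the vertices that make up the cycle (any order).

2, 4, 5, 7, 9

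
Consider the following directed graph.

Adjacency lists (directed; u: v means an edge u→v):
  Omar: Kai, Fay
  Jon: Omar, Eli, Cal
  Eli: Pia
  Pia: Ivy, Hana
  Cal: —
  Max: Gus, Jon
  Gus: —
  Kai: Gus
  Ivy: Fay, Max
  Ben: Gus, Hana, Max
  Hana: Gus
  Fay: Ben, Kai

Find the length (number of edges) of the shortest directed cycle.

5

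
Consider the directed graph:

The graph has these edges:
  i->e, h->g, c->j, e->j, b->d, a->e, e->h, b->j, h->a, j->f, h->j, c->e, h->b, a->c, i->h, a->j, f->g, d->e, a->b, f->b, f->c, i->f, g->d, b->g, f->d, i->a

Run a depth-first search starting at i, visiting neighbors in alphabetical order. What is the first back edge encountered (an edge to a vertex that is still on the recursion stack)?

h->a

DFS from i (visiting neighbors in alphabetical order); mark gray on enter, black on exit:
i gray
  a gray
    b gray
      d gray
        e gray
          h gray
            h→a: a is gray → back edge
First back edge: h → a.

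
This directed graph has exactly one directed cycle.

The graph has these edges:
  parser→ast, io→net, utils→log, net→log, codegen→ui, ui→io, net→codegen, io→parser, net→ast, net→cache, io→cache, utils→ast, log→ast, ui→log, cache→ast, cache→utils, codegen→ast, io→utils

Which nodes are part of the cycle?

io, ui, net, codegen

DFS with gray/black marking from io:
io gray
  cache gray
    ast gray
    ast black
    utils gray
      log gray
        log→ast: ast black — skip
      log black
      utils→ast: ast black — skip
    utils black
  cache black
  net gray
    net→cache: cache black — skip
    net→log: log black — skip
    net→ast: ast black — skip
    codegen gray
      codegen→ast: ast black — skip
      ui gray
        ui→log: log black — skip
        ui→io: io is gray → back edge
Back edge closes the cycle io → net → codegen → ui → io; its vertices are {io, ui, net, codegen}.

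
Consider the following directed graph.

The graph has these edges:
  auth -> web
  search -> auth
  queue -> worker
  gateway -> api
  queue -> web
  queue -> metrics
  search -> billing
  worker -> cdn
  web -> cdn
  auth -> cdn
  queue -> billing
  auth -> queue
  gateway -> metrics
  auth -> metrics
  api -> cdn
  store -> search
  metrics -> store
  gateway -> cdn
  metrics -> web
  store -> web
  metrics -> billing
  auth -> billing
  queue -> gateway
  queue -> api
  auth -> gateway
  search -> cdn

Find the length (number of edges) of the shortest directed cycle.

For each vertex v, BFS finds the shortest path from v back to v.
The shortest such closed walk is auth → metrics → store → search → auth, length 4.

4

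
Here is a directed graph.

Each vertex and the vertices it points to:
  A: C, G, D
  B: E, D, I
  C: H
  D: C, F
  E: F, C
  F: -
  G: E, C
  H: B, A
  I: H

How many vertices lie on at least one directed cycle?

8

A vertex is on a directed cycle iff it belongs to a strongly connected component of size ≥ 2 (or has a self-loop).
The vertices on cycles are {A, B, C, D, E, G, H, I} — 8 in total.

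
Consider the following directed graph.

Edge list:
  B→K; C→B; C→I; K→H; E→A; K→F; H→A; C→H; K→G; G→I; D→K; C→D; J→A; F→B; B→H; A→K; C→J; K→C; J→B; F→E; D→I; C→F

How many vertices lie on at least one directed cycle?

9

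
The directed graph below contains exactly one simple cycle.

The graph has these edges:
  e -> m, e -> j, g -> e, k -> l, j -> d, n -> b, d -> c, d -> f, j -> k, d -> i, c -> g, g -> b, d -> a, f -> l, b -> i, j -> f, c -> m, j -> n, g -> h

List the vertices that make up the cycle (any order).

DFS with gray/black marking from j:
j gray
  n gray
    b gray
      i gray
      i black
    b black
  n black
  k gray
    l gray
    l black
  k black
  f gray
    f→l: l black — skip
  f black
  d gray
    d→f: f black — skip
    d→i: i black — skip
    c gray
      g gray
        g→b: b black — skip
        e gray
          e→j: j is gray → back edge
Back edge closes the cycle j → d → c → g → e → j; its vertices are {c, d, e, g, j}.

c, d, e, g, j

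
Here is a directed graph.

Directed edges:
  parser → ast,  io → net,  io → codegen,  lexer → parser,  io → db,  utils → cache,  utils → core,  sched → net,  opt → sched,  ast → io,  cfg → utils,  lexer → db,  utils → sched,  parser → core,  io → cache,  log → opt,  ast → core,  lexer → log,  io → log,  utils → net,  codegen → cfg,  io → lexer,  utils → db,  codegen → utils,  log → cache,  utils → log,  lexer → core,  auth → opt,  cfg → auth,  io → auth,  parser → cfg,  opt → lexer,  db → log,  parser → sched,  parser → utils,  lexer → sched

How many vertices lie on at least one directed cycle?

A vertex is on a directed cycle iff it belongs to a strongly connected component of size ≥ 2 (or has a self-loop).
The vertices on cycles are {db, io, ast, cfg, log, opt, auth, lexer, utils, parser, codegen} — 11 in total.

11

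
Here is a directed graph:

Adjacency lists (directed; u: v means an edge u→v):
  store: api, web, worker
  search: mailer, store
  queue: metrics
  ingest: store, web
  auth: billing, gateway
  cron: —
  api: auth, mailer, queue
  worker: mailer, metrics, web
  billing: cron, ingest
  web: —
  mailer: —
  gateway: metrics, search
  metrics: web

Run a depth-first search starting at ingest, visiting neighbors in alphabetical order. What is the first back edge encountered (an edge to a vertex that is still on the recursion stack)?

billing→ingest

DFS from ingest (visiting neighbors in alphabetical order); mark gray on enter, black on exit:
ingest gray
  store gray
    api gray
      auth gray
        billing gray
          cron gray
          cron black
          billing→ingest: ingest is gray → back edge
First back edge: billing → ingest.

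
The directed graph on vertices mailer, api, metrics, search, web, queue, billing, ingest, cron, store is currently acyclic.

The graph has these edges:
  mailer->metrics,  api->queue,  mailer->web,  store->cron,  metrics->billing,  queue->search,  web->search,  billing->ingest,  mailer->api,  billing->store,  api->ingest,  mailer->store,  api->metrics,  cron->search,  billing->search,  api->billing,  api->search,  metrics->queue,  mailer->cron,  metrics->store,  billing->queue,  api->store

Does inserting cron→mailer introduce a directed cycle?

Adding cron→mailer creates a cycle iff mailer can already reach cron.
Path from mailer: mailer → cron.
So mailer → … → cron → mailer is a cycle.

Yes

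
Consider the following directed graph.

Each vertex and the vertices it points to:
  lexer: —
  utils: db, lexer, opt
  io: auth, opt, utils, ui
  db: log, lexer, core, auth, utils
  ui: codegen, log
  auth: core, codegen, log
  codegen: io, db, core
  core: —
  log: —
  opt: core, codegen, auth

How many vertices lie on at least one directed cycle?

7

A vertex is on a directed cycle iff it belongs to a strongly connected component of size ≥ 2 (or has a self-loop).
The vertices on cycles are {db, io, ui, opt, auth, utils, codegen} — 7 in total.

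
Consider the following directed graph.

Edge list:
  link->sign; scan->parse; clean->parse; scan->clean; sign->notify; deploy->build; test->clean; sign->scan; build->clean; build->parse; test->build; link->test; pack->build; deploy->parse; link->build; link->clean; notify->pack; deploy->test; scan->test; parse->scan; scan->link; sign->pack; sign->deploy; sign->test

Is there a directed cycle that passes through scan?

Yes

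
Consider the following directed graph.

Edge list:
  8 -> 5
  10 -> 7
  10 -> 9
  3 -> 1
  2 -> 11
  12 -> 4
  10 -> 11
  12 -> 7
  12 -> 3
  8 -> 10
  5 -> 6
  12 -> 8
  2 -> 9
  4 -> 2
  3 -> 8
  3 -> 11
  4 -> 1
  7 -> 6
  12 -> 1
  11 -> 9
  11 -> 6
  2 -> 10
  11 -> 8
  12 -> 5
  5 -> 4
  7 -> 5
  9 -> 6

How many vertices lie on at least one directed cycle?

7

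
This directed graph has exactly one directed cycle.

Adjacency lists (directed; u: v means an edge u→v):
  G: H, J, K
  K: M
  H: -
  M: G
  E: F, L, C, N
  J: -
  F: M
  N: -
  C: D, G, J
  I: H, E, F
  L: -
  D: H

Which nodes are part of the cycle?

G, K, M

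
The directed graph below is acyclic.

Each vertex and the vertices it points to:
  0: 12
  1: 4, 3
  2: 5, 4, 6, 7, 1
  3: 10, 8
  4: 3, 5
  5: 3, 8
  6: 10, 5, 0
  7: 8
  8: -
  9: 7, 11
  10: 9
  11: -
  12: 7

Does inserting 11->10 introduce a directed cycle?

Yes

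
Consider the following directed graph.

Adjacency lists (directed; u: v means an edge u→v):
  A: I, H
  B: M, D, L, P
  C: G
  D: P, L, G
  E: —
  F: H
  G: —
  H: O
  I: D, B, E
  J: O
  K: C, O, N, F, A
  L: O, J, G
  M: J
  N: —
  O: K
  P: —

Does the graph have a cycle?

DFS with white/gray/black marking, starting from G:
G gray
G black
A gray
  I gray
    D gray
      P gray
      P black
      L gray
        O gray
          K gray
            C gray
              C→G: G black — skip
            C black
            K→O: O is gray → back edge
Back edge found, so a cycle exists: O → K → O.

Yes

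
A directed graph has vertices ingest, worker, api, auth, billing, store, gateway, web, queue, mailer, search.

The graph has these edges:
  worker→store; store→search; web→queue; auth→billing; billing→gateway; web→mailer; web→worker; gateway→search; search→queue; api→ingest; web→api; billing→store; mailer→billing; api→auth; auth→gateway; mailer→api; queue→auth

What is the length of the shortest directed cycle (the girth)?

For each vertex v, BFS finds the shortest path from v back to v.
The shortest such closed walk is queue → auth → gateway → search → queue, length 4.

4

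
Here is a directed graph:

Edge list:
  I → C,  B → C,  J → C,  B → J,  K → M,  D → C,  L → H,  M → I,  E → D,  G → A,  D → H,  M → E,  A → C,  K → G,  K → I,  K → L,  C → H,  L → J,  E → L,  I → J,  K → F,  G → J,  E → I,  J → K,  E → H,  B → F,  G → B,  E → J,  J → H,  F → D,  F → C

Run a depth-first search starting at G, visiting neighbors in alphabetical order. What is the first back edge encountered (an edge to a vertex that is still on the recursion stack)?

DFS from G (visiting neighbors in alphabetical order); mark gray on enter, black on exit:
G gray
  A gray
    C gray
      H gray
      H black
    C black
  A black
  B gray
    B→C: C black — skip
    F gray
      F→C: C black — skip
      D gray
        D→C: C black — skip
        D→H: H black — skip
      D black
    F black
    J gray
      J→C: C black — skip
      J→H: H black — skip
      K gray
        K→F: F black — skip
        K→G: G is gray → back edge
First back edge: K → G.

K→G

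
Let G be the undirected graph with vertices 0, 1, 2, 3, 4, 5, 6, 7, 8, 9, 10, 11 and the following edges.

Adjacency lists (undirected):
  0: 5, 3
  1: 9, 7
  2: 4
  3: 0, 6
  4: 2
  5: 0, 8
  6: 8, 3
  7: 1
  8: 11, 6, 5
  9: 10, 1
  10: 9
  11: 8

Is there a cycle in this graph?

Yes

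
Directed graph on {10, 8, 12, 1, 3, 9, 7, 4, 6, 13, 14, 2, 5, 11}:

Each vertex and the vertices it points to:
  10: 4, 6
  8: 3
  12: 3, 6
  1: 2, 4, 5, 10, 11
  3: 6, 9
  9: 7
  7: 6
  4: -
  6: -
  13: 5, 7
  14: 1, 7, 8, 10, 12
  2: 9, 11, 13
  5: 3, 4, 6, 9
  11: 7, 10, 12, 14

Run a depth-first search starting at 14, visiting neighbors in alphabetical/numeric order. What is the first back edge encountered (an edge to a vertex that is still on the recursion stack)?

DFS from 14 (visiting neighbors in alphabetical/numeric order); mark gray on enter, black on exit:
14 gray
  1 gray
    2 gray
      9 gray
        7 gray
          6 gray
          6 black
        7 black
      9 black
      11 gray
        11→7: 7 black — skip
        10 gray
          4 gray
          4 black
          10→6: 6 black — skip
        10 black
        12 gray
          3 gray
            3→6: 6 black — skip
            3→9: 9 black — skip
          3 black
          12→6: 6 black — skip
        12 black
        11→14: 14 is gray → back edge
First back edge: 11 → 14.

11->14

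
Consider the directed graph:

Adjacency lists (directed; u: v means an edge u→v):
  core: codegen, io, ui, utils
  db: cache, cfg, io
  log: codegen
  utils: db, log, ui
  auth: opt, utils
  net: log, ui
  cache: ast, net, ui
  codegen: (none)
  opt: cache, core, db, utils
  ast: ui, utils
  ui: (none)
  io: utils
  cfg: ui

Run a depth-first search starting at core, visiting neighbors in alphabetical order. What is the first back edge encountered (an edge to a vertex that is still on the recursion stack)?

ast→utils

DFS from core (visiting neighbors in alphabetical order); mark gray on enter, black on exit:
core gray
  codegen gray
  codegen black
  io gray
    utils gray
      db gray
        cache gray
          ast gray
            ui gray
            ui black
            ast→utils: utils is gray → back edge
First back edge: ast → utils.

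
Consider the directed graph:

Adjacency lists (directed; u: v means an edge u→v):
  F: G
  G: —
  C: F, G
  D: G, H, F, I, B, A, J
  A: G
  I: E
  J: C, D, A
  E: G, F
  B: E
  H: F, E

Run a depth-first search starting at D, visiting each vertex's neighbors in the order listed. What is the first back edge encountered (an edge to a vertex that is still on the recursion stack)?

DFS from D (visiting each vertex's neighbors in the order listed); mark gray on enter, black on exit:
D gray
  G gray
  G black
  H gray
    F gray
      F→G: G black — skip
    F black
    E gray
      E→G: G black — skip
      E→F: F black — skip
    E black
  H black
  D→F: F black — skip
  I gray
    I→E: E black — skip
  I black
  B gray
    B→E: E black — skip
  B black
  A gray
    A→G: G black — skip
  A black
  J gray
    C gray
      C→F: F black — skip
      C→G: G black — skip
    C black
    J→D: D is gray → back edge
First back edge: J → D.

J->D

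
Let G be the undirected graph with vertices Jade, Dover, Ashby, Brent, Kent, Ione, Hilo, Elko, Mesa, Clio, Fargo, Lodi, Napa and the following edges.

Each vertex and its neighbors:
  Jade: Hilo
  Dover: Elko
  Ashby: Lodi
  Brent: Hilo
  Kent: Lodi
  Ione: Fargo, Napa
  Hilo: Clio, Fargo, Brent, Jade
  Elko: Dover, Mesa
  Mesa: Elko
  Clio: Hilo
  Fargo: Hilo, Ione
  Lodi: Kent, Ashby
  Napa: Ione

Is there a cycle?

No

DFS, tracking each vertex's parent; an edge to a visited non-parent vertex closes a cycle.
Start from Brent:
visit Brent (parent –)
  visit Hilo (parent Brent)
    visit Clio (parent Hilo)
      Clio–Hilo: parent, skip
    visit Fargo (parent Hilo)
      Fargo–Hilo: parent, skip
      visit Ione (parent Fargo)
        Ione–Fargo: parent, skip
        visit Napa (parent Ione)
          Napa–Ione: parent, skip
    Hilo–Brent: parent, skip
    visit Jade (parent Hilo)
      Jade–Hilo: parent, skip
visit Dover (parent –)
  visit Elko (parent Dover)
    Elko–Dover: parent, skip
    visit Mesa (parent Elko)
      Mesa–Elko: parent, skip
visit Ashby (parent –)
  visit Lodi (parent Ashby)
    visit Kent (parent Lodi)
      Kent–Lodi: parent, skip
    Lodi–Ashby: parent, skip
No non-parent visited neighbor found — the graph is a forest.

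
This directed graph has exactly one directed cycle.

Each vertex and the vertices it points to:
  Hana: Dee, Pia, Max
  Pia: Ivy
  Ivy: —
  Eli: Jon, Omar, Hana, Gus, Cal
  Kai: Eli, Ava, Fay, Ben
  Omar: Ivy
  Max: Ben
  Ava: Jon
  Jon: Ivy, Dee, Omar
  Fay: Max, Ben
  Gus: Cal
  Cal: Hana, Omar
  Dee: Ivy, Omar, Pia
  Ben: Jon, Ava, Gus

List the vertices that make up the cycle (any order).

Ben, Cal, Gus, Max, Hana

DFS with gray/black marking from Hana:
Hana gray
  Dee gray
    Ivy gray
    Ivy black
    Omar gray
      Omar→Ivy: Ivy black — skip
    Omar black
    Pia gray
      Pia→Ivy: Ivy black — skip
    Pia black
  Dee black
  Hana→Pia: Pia black — skip
  Max gray
    Ben gray
      Jon gray
        Jon→Ivy: Ivy black — skip
        Jon→Dee: Dee black — skip
        Jon→Omar: Omar black — skip
      Jon black
      Ava gray
        Ava→Jon: Jon black — skip
      Ava black
      Gus gray
        Cal gray
          Cal→Hana: Hana is gray → back edge
Back edge closes the cycle Hana → Max → Ben → Gus → Cal → Hana; its vertices are {Ben, Cal, Gus, Max, Hana}.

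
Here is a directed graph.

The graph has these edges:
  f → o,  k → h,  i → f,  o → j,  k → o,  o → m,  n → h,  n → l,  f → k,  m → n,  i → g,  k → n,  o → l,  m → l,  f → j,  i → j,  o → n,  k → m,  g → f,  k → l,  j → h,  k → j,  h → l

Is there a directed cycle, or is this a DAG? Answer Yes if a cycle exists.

DFS with white/gray/black marking, starting from i:
i gray
  f gray
    k gray
      o gray
        j gray
          h gray
            l gray
            l black
          h black
        j black
        n gray
          n→l: l black — skip
          n→h: h black — skip
        n black
        m gray
          m→l: l black — skip
          m→n: n black — skip
        m black
        o→l: l black — skip
      o black
      k→l: l black — skip
      k→n: n black — skip
      k→m: m black — skip
      k→h: h black — skip
      k→j: j black — skip
    k black
    f→j: j black — skip
    f→o: o black — skip
  f black
  i→j: j black — skip
  g gray
    g→f: f black — skip
  g black
i black
Every edge goes to a white or black vertex — no back edge, so the graph is acyclic.

No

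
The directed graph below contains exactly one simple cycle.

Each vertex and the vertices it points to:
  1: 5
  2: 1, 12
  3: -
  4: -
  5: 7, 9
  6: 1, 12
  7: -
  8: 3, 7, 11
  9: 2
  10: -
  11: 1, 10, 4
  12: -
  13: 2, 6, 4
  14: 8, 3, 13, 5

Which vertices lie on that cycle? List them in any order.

1, 2, 5, 9

DFS with gray/black marking from 5:
5 gray
  7 gray
  7 black
  9 gray
    2 gray
      1 gray
        1→5: 5 is gray → back edge
Back edge closes the cycle 5 → 9 → 2 → 1 → 5; its vertices are {1, 2, 5, 9}.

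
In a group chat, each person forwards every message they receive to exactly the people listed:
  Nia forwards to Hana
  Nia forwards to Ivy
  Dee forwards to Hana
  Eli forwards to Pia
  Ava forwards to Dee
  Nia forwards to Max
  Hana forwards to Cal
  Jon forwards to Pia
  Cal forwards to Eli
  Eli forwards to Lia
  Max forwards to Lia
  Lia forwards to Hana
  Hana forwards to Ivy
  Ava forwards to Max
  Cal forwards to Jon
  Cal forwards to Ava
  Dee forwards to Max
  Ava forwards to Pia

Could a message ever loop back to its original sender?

DFS with white/gray/black marking, starting from Max:
Max gray
  Lia gray
    Hana gray
      Cal gray
        Ava gray
          Pia gray
          Pia black
          Dee gray
            Dee→Hana: Hana is gray → back edge
Back edge found, so a cycle exists: Hana → Cal → Ava → Dee → Hana.

Yes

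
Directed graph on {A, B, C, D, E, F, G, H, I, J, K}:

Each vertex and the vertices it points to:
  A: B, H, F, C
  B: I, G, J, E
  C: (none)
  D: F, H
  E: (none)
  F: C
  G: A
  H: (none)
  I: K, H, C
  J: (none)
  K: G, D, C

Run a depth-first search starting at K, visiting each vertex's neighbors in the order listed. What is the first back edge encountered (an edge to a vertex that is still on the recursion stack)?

I->K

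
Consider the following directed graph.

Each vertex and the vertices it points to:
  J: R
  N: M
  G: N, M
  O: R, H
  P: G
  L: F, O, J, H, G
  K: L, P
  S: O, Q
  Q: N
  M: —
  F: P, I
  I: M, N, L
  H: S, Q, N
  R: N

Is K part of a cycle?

No

K lies on a cycle iff there is a path from K back to itself.
Exploring from K, it never reaches itself; equivalently, its strongly connected component is a singleton.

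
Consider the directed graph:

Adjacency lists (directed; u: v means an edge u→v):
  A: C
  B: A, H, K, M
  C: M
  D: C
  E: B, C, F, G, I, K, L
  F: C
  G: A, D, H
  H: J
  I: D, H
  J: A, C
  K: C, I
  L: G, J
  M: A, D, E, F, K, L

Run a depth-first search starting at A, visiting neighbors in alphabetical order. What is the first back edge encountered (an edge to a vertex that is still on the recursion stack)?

M→A

DFS from A (visiting neighbors in alphabetical order); mark gray on enter, black on exit:
A gray
  C gray
    M gray
      M→A: A is gray → back edge
First back edge: M → A.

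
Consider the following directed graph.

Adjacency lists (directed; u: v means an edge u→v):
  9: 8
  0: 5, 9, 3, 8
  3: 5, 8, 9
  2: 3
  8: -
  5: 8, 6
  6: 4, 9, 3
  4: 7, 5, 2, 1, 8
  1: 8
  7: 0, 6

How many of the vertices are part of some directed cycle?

7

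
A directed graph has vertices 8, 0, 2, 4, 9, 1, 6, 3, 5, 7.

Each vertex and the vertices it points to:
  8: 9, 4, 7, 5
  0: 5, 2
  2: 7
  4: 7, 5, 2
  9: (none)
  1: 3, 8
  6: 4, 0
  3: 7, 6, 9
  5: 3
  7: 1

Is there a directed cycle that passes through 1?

Yes

1 is on a cycle iff 1 can reach itself via ≥1 edge.
1 → 3 → 7 → 1 — yes.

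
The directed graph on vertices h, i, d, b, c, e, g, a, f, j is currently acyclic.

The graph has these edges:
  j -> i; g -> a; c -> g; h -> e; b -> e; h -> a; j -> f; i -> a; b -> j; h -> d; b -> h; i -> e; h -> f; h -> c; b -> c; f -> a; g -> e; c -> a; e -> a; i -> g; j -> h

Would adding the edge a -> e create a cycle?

Yes

Adding a→e creates a cycle iff e can already reach a.
Path from e: e → a.
So e → … → a → e is a cycle.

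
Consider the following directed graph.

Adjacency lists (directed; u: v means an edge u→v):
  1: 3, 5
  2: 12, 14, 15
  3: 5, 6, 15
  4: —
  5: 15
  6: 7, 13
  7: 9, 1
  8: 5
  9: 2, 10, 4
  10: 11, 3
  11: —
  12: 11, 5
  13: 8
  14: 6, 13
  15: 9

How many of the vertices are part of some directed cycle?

13

A vertex is on a directed cycle iff it belongs to a strongly connected component of size ≥ 2 (or has a self-loop).
The vertices on cycles are {1, 2, 3, 5, 6, 7, 8, 9, 10, 12, 13, 14, 15} — 13 in total.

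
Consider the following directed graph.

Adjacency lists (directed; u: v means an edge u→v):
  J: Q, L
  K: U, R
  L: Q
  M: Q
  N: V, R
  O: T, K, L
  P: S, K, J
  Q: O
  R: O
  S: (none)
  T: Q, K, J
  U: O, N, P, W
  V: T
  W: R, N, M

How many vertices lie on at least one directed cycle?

13

A vertex is on a directed cycle iff it belongs to a strongly connected component of size ≥ 2 (or has a self-loop).
The vertices on cycles are {J, K, L, M, N, O, P, Q, R, T, U, V, W} — 13 in total.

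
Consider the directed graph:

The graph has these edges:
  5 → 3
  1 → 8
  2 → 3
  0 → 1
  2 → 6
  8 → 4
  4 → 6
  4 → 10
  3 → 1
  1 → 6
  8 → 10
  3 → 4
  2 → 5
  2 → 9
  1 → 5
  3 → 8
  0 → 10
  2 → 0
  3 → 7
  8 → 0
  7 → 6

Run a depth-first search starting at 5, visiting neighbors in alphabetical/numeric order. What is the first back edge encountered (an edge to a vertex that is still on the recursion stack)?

DFS from 5 (visiting neighbors in alphabetical/numeric order); mark gray on enter, black on exit:
5 gray
  3 gray
    1 gray
      1→5: 5 is gray → back edge
First back edge: 1 → 5.

1→5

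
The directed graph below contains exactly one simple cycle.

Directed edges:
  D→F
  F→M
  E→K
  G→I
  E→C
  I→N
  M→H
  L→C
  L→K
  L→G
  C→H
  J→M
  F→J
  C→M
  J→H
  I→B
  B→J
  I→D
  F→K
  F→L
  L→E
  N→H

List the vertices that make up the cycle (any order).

DFS with gray/black marking from D:
D gray
  F gray
    M gray
      H gray
      H black
    M black
    J gray
      J→M: M black — skip
      J→H: H black — skip
    J black
    L gray
      C gray
        C→H: H black — skip
        C→M: M black — skip
      C black
      K gray
      K black
      G gray
        I gray
          I→D: D is gray → back edge
Back edge closes the cycle D → F → L → G → I → D; its vertices are {D, F, G, I, L}.

D, F, G, I, L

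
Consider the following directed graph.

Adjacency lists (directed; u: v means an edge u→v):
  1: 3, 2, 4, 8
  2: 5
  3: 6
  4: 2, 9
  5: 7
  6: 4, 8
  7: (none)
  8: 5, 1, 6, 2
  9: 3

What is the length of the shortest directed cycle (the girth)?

2

For each vertex v, BFS finds the shortest path from v back to v.
The shortest such closed walk is 1 → 8 → 1, length 2.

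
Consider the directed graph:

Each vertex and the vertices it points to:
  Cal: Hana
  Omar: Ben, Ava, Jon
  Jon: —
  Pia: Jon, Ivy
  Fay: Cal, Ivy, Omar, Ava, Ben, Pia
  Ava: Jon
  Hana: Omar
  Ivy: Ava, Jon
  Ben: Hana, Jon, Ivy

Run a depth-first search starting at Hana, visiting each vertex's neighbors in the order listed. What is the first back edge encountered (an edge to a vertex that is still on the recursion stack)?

DFS from Hana (visiting each vertex's neighbors in the order listed); mark gray on enter, black on exit:
Hana gray
  Omar gray
    Ben gray
      Ben→Hana: Hana is gray → back edge
First back edge: Ben → Hana.

Ben->Hana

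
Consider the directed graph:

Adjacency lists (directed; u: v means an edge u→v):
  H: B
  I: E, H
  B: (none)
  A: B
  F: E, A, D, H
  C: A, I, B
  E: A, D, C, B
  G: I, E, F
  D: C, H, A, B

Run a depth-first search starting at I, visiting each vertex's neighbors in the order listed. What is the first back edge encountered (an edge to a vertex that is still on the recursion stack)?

C→I

DFS from I (visiting each vertex's neighbors in the order listed); mark gray on enter, black on exit:
I gray
  E gray
    A gray
      B gray
      B black
    A black
    D gray
      C gray
        C→A: A black — skip
        C→I: I is gray → back edge
First back edge: C → I.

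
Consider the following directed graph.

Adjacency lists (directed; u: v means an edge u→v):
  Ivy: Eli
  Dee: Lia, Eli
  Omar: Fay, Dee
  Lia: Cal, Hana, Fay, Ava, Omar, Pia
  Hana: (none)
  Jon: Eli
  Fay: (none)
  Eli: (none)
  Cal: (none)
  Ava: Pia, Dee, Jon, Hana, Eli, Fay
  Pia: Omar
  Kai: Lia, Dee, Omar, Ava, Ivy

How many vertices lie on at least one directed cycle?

5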